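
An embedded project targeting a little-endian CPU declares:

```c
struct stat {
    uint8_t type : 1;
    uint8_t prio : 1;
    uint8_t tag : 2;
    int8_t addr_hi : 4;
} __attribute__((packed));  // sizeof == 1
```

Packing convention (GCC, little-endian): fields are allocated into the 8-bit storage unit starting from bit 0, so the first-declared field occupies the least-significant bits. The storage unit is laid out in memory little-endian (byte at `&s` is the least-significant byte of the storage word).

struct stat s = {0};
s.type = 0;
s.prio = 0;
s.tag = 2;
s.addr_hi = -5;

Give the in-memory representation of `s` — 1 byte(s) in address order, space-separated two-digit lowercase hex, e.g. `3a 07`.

[0+:1] type=0 & 0x1 = 0x0; word=0x00
[1+:1] prio=0 & 0x1 = 0x0; word=0x00
[2+:2] tag=2 & 0x3 = 0x2; word=0x08
[4+:4] addr_hi=-5 & 0xf = 0xb; word=0xb8
word = 0xb8 → little-endian bytes:
  [0]=0xb8

b8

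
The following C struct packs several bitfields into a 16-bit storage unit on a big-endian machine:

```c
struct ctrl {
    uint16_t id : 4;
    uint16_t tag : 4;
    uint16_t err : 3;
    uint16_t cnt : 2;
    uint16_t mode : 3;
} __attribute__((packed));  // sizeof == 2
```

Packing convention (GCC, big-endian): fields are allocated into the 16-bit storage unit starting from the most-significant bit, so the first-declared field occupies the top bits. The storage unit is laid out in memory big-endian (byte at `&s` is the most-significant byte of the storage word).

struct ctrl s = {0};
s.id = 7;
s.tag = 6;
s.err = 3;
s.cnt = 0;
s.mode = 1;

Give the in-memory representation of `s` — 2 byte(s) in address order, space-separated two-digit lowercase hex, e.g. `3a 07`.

76 61

id:4 = 7 → 0x7 << 12 → word 0x7000
tag:4 = 6 → 0x6 << 8 → word 0x7600
err:3 = 3 → 0x3 << 5 → word 0x7660
cnt:2 = 0 → 0x0 << 3 → word 0x7660
mode:3 = 1 → 0x1 << 0 → word 0x7661
word = 0x7661 → big-endian bytes:
  [0]=0x76  [1]=0x61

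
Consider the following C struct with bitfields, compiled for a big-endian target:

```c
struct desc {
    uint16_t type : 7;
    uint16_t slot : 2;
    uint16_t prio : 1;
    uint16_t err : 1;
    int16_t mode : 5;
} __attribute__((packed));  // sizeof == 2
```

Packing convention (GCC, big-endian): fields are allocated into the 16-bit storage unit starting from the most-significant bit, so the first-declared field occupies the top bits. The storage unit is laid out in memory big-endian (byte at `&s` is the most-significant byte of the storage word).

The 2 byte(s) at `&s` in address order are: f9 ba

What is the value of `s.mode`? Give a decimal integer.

[0]=0xf9 [1]=0xba (big-endian) → word 0xf9ba
type [9+:7] = (word>>9) & 0x7f = 124
slot [7+:2] = (word>>7) & 0x3 = 3
prio [6+:1] = (word>>6) & 0x1 = 0
err [5+:1] = (word>>5) & 0x1 = 1
mode [0+:5] = (word>>0) & 0x1f = 26  ←
mode signed 5b, MSB=1: 26 - 32 = -6

-6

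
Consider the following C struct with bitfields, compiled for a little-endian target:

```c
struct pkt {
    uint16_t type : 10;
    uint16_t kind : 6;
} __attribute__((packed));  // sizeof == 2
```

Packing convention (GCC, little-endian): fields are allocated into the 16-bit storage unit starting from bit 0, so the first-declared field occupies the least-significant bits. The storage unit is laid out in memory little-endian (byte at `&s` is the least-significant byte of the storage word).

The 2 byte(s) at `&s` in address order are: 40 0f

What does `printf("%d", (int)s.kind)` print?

3

[0]=0x40 [1]=0x0f (little-endian) → word 0x0f40
type [0+:10] = (word>>0) & 0x3ff = 832
kind [10+:6] = (word>>10) & 0x3f = 3  ←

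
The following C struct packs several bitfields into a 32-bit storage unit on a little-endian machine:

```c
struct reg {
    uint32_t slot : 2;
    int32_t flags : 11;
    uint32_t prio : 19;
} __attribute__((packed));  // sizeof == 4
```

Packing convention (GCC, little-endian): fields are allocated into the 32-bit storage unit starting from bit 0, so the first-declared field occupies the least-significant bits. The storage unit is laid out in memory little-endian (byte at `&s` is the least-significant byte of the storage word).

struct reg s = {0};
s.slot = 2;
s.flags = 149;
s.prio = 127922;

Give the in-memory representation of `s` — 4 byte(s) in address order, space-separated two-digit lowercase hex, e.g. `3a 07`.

slot:2 = 2 → 0x2 << 0 → word 0x00000002
flags:11 = 149 → 0x95 << 2 → word 0x00000256
prio:19 = 127922 → 0x1f3b2 << 13 → word 0x3e764256
word = 0x3e764256 → little-endian bytes:
  [0]=0x56  [1]=0x42  [2]=0x76  [3]=0x3e

56 42 76 3e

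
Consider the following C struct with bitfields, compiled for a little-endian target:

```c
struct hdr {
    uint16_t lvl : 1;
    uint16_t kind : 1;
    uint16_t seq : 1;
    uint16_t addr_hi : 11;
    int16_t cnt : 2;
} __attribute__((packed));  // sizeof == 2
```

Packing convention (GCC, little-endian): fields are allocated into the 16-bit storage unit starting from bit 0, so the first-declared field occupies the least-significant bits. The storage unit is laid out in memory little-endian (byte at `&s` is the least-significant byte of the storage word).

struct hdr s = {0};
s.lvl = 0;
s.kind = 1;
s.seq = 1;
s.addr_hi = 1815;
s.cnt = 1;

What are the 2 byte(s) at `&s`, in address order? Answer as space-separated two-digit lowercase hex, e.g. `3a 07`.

[0+:1] lvl=0 & 0x1 = 0x0; word=0x0000
[1+:1] kind=1 & 0x1 = 0x1; word=0x0002
[2+:1] seq=1 & 0x1 = 0x1; word=0x0006
[3+:11] addr_hi=1815 & 0x7ff = 0x717; word=0x38be
[14+:2] cnt=1 & 0x3 = 0x1; word=0x78be
word = 0x78be → little-endian bytes:
  [0]=0xbe  [1]=0x78

be 78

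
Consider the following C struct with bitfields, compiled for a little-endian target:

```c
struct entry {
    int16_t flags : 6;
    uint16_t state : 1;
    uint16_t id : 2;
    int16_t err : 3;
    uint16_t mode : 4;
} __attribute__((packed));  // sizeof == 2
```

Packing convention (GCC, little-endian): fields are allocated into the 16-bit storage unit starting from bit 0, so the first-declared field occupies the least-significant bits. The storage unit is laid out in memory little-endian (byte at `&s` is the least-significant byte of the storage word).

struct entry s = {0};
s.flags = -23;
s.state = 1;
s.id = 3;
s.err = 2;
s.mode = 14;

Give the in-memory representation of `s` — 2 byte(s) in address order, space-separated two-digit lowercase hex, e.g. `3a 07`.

e9 e5

flags:6 = -23 → 0x29 << 0 → word 0x0029
state:1 = 1 → 0x1 << 6 → word 0x0069
id:2 = 3 → 0x3 << 7 → word 0x01e9
err:3 = 2 → 0x2 << 9 → word 0x05e9
mode:4 = 14 → 0xe << 12 → word 0xe5e9
word = 0xe5e9 → little-endian bytes:
  [0]=0xe9  [1]=0xe5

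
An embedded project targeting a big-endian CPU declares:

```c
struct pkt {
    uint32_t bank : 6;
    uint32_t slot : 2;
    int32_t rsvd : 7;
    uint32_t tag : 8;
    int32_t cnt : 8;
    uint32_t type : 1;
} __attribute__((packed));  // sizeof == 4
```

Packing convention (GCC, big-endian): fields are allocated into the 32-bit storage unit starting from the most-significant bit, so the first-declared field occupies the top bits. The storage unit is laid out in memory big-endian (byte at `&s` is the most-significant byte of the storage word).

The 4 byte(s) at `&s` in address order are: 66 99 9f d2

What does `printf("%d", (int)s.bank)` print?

[0]=0x66 [1]=0x99 [2]=0x9f [3]=0xd2 (big-endian) → word 0x66999fd2
bank [26+:6] = (word>>26) & 0x3f = 25  ←
slot [24+:2] = (word>>24) & 0x3 = 2
rsvd [17+:7] = (word>>17) & 0x7f = 76
tag [9+:8] = (word>>9) & 0xff = 207
cnt [1+:8] = (word>>1) & 0xff = 233
type [0+:1] = (word>>0) & 0x1 = 0

25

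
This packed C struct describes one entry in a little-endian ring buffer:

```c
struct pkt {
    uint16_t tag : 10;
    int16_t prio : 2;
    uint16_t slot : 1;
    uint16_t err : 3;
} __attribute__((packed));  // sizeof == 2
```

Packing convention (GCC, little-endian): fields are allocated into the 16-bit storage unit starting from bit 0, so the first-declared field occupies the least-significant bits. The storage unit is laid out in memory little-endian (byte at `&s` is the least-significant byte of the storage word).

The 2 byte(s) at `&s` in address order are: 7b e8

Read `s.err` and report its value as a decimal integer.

7

[0]=0x7b [1]=0xe8 (little-endian) → word 0xe87b
tag [0+:10] = (word>>0) & 0x3ff = 123
prio [10+:2] = (word>>10) & 0x3 = 2
slot [12+:1] = (word>>12) & 0x1 = 0
err [13+:3] = (word>>13) & 0x7 = 7  ←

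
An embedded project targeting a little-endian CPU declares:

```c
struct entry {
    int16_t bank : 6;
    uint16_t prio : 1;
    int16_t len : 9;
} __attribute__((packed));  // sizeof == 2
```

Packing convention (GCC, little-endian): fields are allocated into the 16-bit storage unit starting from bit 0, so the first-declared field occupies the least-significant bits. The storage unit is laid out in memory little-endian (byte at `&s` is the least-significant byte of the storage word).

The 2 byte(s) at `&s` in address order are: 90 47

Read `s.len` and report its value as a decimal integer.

143

[0]=0x90 [1]=0x47 (little-endian) → word 0x4790
bank [0+:6] = (word>>0) & 0x3f = 16
prio [6+:1] = (word>>6) & 0x1 = 0
len [7+:9] = (word>>7) & 0x1ff = 143  ←
len signed 9b, MSB=0: value = 143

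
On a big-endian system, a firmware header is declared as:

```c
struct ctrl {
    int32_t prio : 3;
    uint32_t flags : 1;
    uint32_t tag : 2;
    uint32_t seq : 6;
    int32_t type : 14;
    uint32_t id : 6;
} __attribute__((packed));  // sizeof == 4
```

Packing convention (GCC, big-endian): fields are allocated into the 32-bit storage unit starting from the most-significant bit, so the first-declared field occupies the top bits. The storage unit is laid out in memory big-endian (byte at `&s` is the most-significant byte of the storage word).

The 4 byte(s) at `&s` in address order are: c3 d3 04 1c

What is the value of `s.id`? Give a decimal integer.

28

[0]=0xc3 [1]=0xd3 [2]=0x04 [3]=0x1c (big-endian) → word 0xc3d3041c
prio:3 @ bit 29 → (0xc3d3041c>>29)&0x7 = 0x6
flags:1 @ bit 28 → (0xc3d3041c>>28)&0x1 = 0x0
tag:2 @ bit 26 → (0xc3d3041c>>26)&0x3 = 0x0
seq:6 @ bit 20 → (0xc3d3041c>>20)&0x3f = 0x3d
type:14 @ bit 6 → (0xc3d3041c>>6)&0x3fff = 0xc10
id:6 @ bit 0 → (0xc3d3041c>>0)&0x3f = 0x1c  ←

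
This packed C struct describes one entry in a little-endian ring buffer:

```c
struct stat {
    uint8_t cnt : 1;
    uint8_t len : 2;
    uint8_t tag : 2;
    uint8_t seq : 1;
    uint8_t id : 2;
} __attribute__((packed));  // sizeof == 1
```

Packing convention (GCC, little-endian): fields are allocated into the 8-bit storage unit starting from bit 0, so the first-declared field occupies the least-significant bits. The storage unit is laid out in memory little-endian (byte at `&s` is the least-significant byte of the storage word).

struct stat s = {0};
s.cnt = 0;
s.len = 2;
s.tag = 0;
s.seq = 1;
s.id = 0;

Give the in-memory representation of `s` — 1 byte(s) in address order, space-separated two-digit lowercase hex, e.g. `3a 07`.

cnt (1b) val=0 bits=0x0 at bit 0: 0x00
len (2b) val=2 bits=0x2 at bit 1: 0x04
tag (2b) val=0 bits=0x0 at bit 3: 0x04
seq (1b) val=1 bits=0x1 at bit 5: 0x24
id (2b) val=0 bits=0x0 at bit 6: 0x24
word = 0x24 → little-endian bytes:
  [0]=0x24

24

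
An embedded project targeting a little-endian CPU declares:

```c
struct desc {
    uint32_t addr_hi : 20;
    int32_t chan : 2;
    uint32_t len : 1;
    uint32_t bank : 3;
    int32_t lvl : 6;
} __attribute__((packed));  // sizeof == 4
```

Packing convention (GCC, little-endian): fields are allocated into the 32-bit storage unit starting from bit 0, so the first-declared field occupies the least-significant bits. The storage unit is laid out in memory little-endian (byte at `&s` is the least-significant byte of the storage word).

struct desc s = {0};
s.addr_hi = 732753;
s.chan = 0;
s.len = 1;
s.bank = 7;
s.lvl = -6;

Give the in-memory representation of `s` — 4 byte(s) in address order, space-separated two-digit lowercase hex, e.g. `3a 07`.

addr_hi (20b) val=732753 bits=0xb2e51 at bit 0: 0x000b2e51
chan (2b) val=0 bits=0x0 at bit 20: 0x000b2e51
len (1b) val=1 bits=0x1 at bit 22: 0x004b2e51
bank (3b) val=7 bits=0x7 at bit 23: 0x03cb2e51
lvl (6b) val=-6 bits=0x3a at bit 26: 0xebcb2e51
word = 0xebcb2e51 → little-endian bytes:
  [0]=0x51  [1]=0x2e  [2]=0xcb  [3]=0xeb

51 2e cb eb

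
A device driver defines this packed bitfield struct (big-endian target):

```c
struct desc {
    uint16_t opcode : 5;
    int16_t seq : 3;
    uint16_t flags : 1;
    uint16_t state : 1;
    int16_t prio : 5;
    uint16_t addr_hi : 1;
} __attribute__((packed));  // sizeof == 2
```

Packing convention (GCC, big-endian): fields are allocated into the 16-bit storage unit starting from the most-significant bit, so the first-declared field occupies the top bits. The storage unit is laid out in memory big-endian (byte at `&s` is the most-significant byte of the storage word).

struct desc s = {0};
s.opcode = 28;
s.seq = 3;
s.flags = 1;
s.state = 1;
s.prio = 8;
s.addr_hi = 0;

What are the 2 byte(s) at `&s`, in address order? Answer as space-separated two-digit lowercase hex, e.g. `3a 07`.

opcode (5b) val=28 bits=0x1c at bit 11: 0xe000
seq (3b) val=3 bits=0x3 at bit 8: 0xe300
flags (1b) val=1 bits=0x1 at bit 7: 0xe380
state (1b) val=1 bits=0x1 at bit 6: 0xe3c0
prio (5b) val=8 bits=0x8 at bit 1: 0xe3d0
addr_hi (1b) val=0 bits=0x0 at bit 0: 0xe3d0
word = 0xe3d0 → big-endian bytes:
  [0]=0xe3  [1]=0xd0

e3 d0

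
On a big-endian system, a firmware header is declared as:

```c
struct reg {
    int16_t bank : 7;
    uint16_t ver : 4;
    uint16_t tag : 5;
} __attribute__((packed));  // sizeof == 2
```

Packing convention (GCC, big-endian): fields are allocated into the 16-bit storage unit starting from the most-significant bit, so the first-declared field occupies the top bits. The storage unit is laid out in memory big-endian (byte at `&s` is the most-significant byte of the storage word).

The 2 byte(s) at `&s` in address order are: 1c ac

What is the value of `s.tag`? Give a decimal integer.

12

[0]=0x1c [1]=0xac (big-endian) → word 0x1cac
bank:7 @ bit 9 → (0x1cac>>9)&0x7f = 0xe
ver:4 @ bit 5 → (0x1cac>>5)&0xf = 0x5
tag:5 @ bit 0 → (0x1cac>>0)&0x1f = 0xc  ←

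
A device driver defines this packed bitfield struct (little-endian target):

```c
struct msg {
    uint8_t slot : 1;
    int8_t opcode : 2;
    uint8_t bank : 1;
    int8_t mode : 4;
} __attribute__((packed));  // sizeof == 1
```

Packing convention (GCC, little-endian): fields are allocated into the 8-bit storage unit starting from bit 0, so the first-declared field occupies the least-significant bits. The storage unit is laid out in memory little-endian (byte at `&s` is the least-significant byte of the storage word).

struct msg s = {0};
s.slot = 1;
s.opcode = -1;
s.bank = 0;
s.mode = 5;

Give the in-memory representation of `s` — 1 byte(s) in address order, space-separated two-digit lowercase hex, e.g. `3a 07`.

slot:1 = 1 → 0x1 << 0 → word 0x01
opcode:2 = -1 → 0x3 << 1 → word 0x07
bank:1 = 0 → 0x0 << 3 → word 0x07
mode:4 = 5 → 0x5 << 4 → word 0x57
word = 0x57 → little-endian bytes:
  [0]=0x57

57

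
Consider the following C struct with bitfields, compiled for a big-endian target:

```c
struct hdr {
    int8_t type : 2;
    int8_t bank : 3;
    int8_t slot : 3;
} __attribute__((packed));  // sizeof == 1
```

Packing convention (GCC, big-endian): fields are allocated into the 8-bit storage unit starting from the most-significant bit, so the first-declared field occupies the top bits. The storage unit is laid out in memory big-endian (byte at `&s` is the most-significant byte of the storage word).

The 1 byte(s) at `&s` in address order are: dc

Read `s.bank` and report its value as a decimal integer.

3

[0]=0xdc (big-endian) → word 0xdc
type [6+:2] = (word>>6) & 0x3 = 3
bank [3+:3] = (word>>3) & 0x7 = 3  ←
slot [0+:3] = (word>>0) & 0x7 = 4
bank signed 3b, MSB=0: value = 3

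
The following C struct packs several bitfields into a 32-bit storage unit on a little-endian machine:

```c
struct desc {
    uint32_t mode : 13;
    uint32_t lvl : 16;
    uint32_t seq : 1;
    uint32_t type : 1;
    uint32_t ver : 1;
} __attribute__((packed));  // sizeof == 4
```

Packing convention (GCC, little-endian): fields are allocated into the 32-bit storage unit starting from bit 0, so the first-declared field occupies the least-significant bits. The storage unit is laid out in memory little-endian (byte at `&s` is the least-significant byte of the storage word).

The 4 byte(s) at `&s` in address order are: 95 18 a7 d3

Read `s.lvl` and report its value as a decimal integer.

[0]=0x95 [1]=0x18 [2]=0xa7 [3]=0xd3 (little-endian) → word 0xd3a71895
mode [0+:13] = (word>>0) & 0x1fff = 6293
lvl [13+:16] = (word>>13) & 0xffff = 40248  ←
seq [29+:1] = (word>>29) & 0x1 = 0
type [30+:1] = (word>>30) & 0x1 = 1
ver [31+:1] = (word>>31) & 0x1 = 1

40248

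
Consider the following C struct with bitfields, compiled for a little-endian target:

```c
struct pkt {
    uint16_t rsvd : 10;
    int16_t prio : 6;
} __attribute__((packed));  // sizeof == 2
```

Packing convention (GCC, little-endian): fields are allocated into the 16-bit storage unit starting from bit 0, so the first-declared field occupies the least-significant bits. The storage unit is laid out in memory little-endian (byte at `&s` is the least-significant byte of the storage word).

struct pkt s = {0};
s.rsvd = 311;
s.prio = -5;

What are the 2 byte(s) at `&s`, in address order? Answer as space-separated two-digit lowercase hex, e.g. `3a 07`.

37 ed

rsvd (10b) val=311 bits=0x137 at bit 0: 0x0137
prio (6b) val=-5 bits=0x3b at bit 10: 0xed37
word = 0xed37 → little-endian bytes:
  [0]=0x37  [1]=0xed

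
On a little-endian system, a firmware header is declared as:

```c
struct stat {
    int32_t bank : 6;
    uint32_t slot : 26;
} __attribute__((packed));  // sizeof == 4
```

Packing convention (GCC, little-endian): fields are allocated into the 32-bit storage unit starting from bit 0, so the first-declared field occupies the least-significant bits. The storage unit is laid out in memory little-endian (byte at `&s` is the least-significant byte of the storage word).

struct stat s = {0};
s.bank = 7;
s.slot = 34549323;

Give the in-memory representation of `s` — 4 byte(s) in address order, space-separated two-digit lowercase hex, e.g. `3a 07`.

bank:6 = 7 → 0x7 << 0 → word 0x00000007
slot:26 = 34549323 → 0x20f2e4b << 6 → word 0x83cb92c7
word = 0x83cb92c7 → little-endian bytes:
  [0]=0xc7  [1]=0x92  [2]=0xcb  [3]=0x83

c7 92 cb 83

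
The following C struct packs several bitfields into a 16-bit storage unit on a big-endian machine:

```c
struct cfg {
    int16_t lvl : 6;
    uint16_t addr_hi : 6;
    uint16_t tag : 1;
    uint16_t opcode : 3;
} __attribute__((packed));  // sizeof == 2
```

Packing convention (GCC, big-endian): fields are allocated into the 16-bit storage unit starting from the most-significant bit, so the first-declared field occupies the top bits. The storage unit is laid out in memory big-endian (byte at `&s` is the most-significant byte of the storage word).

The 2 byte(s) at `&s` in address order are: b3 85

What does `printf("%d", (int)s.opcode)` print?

[0]=0xb3 [1]=0x85 (big-endian) → word 0xb385
lvl [10+:6] = (word>>10) & 0x3f = 44
addr_hi [4+:6] = (word>>4) & 0x3f = 56
tag [3+:1] = (word>>3) & 0x1 = 0
opcode [0+:3] = (word>>0) & 0x7 = 5  ←

5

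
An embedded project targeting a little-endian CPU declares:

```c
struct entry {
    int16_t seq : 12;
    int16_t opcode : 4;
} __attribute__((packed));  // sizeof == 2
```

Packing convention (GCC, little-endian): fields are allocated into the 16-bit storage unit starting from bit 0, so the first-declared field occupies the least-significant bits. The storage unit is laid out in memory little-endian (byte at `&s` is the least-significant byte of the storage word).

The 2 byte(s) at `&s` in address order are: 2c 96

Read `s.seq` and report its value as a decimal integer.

1580

[0]=0x2c [1]=0x96 (little-endian) → word 0x962c
seq:12 @ bit 0 → (0x962c>>0)&0xfff = 0x62c  ←
opcode:4 @ bit 12 → (0x962c>>12)&0xf = 0x9
seq signed 12b, MSB=0: value = 1580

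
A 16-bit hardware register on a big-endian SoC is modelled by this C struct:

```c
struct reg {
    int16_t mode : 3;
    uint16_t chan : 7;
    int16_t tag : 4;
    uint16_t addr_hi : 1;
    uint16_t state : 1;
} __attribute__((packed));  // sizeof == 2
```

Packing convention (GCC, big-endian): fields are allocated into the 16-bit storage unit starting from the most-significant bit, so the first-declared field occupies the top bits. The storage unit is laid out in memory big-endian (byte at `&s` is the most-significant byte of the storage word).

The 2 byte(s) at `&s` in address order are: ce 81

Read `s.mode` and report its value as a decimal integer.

-2

[0]=0xce [1]=0x81 (big-endian) → word 0xce81
mode:3 @ bit 13 → (0xce81>>13)&0x7 = 0x6  ←
chan:7 @ bit 6 → (0xce81>>6)&0x7f = 0x3a
tag:4 @ bit 2 → (0xce81>>2)&0xf = 0x0
addr_hi:1 @ bit 1 → (0xce81>>1)&0x1 = 0x0
state:1 @ bit 0 → (0xce81>>0)&0x1 = 0x1
mode signed 3b, MSB=1: 6 - 8 = -2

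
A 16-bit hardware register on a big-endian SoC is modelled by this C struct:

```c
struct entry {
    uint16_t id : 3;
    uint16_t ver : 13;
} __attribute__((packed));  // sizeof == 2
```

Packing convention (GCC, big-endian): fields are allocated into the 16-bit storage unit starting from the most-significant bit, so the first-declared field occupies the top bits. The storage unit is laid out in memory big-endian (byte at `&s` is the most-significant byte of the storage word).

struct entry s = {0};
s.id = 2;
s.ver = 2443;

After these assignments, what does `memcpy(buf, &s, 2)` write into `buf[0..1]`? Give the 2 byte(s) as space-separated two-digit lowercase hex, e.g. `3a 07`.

id:3 = 2 → 0x2 << 13 → word 0x4000
ver:13 = 2443 → 0x98b << 0 → word 0x498b
word = 0x498b → big-endian bytes:
  [0]=0x49  [1]=0x8b

49 8b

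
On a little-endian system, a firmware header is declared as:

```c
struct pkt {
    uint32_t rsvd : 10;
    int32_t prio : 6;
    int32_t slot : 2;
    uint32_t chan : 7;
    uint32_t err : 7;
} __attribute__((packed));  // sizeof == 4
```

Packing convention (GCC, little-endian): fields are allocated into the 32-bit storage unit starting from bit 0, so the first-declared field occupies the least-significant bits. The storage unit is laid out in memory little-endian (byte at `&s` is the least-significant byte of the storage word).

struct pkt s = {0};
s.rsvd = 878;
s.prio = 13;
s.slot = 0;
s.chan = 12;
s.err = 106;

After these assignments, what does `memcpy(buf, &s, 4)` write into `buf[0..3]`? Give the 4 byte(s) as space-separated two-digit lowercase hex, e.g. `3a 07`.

rsvd (10b) val=878 bits=0x36e at bit 0: 0x0000036e
prio (6b) val=13 bits=0xd at bit 10: 0x0000376e
slot (2b) val=0 bits=0x0 at bit 16: 0x0000376e
chan (7b) val=12 bits=0xc at bit 18: 0x0030376e
err (7b) val=106 bits=0x6a at bit 25: 0xd430376e
word = 0xd430376e → little-endian bytes:
  [0]=0x6e  [1]=0x37  [2]=0x30  [3]=0xd4

6e 37 30 d4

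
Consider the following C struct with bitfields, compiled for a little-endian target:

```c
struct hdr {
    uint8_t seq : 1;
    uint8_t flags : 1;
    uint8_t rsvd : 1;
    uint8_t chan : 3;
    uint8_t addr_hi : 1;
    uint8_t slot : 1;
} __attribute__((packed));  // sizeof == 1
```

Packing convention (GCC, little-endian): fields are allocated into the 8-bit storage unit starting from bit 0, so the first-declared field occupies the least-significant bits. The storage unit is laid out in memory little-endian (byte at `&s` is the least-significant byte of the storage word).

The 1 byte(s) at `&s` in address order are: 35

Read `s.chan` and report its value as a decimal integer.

6

[0]=0x35 (little-endian) → word 0x35
seq:1 @ bit 0 → (0x35>>0)&0x1 = 0x1
flags:1 @ bit 1 → (0x35>>1)&0x1 = 0x0
rsvd:1 @ bit 2 → (0x35>>2)&0x1 = 0x1
chan:3 @ bit 3 → (0x35>>3)&0x7 = 0x6  ←
addr_hi:1 @ bit 6 → (0x35>>6)&0x1 = 0x0
slot:1 @ bit 7 → (0x35>>7)&0x1 = 0x0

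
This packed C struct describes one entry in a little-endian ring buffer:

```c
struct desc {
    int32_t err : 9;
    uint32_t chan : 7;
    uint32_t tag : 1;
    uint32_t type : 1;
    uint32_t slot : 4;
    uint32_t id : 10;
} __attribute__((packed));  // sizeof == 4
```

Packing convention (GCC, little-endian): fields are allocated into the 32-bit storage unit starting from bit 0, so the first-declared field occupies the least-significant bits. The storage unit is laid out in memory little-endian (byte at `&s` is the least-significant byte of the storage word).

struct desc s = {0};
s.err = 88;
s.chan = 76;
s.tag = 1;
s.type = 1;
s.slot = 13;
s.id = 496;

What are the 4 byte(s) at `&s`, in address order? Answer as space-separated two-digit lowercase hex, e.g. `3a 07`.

58 98 37 7c

err (9b) val=88 bits=0x58 at bit 0: 0x00000058
chan (7b) val=76 bits=0x4c at bit 9: 0x00009858
tag (1b) val=1 bits=0x1 at bit 16: 0x00019858
type (1b) val=1 bits=0x1 at bit 17: 0x00039858
slot (4b) val=13 bits=0xd at bit 18: 0x00379858
id (10b) val=496 bits=0x1f0 at bit 22: 0x7c379858
word = 0x7c379858 → little-endian bytes:
  [0]=0x58  [1]=0x98  [2]=0x37  [3]=0x7c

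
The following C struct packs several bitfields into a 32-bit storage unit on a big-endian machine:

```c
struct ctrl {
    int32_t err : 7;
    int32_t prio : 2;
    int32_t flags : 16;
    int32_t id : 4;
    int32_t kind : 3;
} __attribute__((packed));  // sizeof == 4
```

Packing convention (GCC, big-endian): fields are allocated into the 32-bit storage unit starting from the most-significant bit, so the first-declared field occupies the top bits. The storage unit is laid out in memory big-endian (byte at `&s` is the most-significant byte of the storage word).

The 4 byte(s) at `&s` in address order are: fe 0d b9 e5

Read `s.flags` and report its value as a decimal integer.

7027

[0]=0xfe [1]=0x0d [2]=0xb9 [3]=0xe5 (big-endian) → word 0xfe0db9e5
err [25+:7] = (word>>25) & 0x7f = 127
prio [23+:2] = (word>>23) & 0x3 = 0
flags [7+:16] = (word>>7) & 0xffff = 7027  ←
id [3+:4] = (word>>3) & 0xf = 12
kind [0+:3] = (word>>0) & 0x7 = 5
flags signed 16b, MSB=0: value = 7027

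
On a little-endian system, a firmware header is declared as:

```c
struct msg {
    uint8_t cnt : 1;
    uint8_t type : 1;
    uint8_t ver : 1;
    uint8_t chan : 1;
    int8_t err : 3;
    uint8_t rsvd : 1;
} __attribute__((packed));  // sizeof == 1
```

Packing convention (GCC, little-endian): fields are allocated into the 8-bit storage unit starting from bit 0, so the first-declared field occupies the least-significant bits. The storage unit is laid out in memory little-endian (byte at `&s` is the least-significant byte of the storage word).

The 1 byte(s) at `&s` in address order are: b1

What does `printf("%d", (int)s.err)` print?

[0]=0xb1 (little-endian) → word 0xb1
cnt [0+:1] = (word>>0) & 0x1 = 1
type [1+:1] = (word>>1) & 0x1 = 0
ver [2+:1] = (word>>2) & 0x1 = 0
chan [3+:1] = (word>>3) & 0x1 = 0
err [4+:3] = (word>>4) & 0x7 = 3  ←
rsvd [7+:1] = (word>>7) & 0x1 = 1
err signed 3b, MSB=0: value = 3

3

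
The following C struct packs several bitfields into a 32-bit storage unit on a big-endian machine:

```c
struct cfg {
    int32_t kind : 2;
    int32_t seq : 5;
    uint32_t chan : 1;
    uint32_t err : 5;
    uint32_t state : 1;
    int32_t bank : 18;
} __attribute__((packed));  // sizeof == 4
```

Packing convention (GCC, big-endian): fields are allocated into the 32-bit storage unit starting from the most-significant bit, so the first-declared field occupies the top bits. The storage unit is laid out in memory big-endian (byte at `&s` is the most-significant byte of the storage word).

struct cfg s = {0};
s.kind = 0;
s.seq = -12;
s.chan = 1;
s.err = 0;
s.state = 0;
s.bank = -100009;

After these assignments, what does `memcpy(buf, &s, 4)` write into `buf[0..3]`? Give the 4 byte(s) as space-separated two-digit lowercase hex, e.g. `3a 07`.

kind (2b) val=0 bits=0x0 at bit 30: 0x00000000
seq (5b) val=-12 bits=0x14 at bit 25: 0x28000000
chan (1b) val=1 bits=0x1 at bit 24: 0x29000000
err (5b) val=0 bits=0x0 at bit 19: 0x29000000
state (1b) val=0 bits=0x0 at bit 18: 0x29000000
bank (18b) val=-100009 bits=0x27957 at bit 0: 0x29027957
word = 0x29027957 → big-endian bytes:
  [0]=0x29  [1]=0x02  [2]=0x79  [3]=0x57

29 02 79 57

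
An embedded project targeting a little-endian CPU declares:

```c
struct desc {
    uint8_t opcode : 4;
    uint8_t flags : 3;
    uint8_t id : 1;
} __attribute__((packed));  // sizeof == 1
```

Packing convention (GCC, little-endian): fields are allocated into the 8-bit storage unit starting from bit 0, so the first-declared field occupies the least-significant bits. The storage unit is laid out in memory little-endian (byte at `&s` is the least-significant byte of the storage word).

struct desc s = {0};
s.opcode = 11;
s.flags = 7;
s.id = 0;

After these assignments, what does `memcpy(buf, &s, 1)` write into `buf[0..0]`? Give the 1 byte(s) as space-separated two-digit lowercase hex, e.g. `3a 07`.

[0+:4] opcode=11 & 0xf = 0xb; word=0x0b
[4+:3] flags=7 & 0x7 = 0x7; word=0x7b
[7+:1] id=0 & 0x1 = 0x0; word=0x7b
word = 0x7b → little-endian bytes:
  [0]=0x7b

7b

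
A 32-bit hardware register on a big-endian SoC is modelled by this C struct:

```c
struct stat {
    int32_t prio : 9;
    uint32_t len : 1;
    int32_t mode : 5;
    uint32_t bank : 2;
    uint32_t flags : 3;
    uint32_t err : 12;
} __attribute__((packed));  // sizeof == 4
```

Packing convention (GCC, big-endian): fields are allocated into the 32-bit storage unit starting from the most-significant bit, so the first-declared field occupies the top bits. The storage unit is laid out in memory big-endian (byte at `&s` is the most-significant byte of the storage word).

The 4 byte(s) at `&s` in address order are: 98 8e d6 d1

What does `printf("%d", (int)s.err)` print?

1745

[0]=0x98 [1]=0x8e [2]=0xd6 [3]=0xd1 (big-endian) → word 0x988ed6d1
prio [23+:9] = (word>>23) & 0x1ff = 305
len [22+:1] = (word>>22) & 0x1 = 0
mode [17+:5] = (word>>17) & 0x1f = 7
bank [15+:2] = (word>>15) & 0x3 = 1
flags [12+:3] = (word>>12) & 0x7 = 5
err [0+:12] = (word>>0) & 0xfff = 1745  ←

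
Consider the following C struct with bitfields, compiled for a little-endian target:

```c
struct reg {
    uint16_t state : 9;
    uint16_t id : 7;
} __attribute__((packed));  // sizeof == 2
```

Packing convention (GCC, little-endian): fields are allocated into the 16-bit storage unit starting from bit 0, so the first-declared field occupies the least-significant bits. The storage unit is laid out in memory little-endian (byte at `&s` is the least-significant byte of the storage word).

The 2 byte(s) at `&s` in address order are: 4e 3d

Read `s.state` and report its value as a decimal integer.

334

[0]=0x4e [1]=0x3d (little-endian) → word 0x3d4e
state [0+:9] = (word>>0) & 0x1ff = 334  ←
id [9+:7] = (word>>9) & 0x7f = 30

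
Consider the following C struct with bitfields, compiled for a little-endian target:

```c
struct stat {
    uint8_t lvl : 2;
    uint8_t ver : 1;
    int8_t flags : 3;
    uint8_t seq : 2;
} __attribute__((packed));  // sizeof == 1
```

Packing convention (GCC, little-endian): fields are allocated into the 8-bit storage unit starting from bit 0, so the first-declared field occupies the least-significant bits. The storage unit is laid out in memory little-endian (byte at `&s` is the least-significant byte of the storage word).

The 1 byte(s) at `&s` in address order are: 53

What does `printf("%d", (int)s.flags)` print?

2

[0]=0x53 (little-endian) → word 0x53
lvl [0+:2] = (word>>0) & 0x3 = 3
ver [2+:1] = (word>>2) & 0x1 = 0
flags [3+:3] = (word>>3) & 0x7 = 2  ←
seq [6+:2] = (word>>6) & 0x3 = 1
flags signed 3b, MSB=0: value = 2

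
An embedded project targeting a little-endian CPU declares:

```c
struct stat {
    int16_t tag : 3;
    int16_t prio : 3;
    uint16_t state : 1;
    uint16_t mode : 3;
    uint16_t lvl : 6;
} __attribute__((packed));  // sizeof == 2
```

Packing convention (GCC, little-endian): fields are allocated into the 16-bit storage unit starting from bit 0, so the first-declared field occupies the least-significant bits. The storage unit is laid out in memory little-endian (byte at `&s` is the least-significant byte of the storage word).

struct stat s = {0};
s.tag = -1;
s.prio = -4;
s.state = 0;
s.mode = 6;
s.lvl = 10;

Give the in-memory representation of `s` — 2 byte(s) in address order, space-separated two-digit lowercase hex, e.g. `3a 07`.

27 2b

[0+:3] tag=-1 & 0x7 = 0x7; word=0x0007
[3+:3] prio=-4 & 0x7 = 0x4; word=0x0027
[6+:1] state=0 & 0x1 = 0x0; word=0x0027
[7+:3] mode=6 & 0x7 = 0x6; word=0x0327
[10+:6] lvl=10 & 0x3f = 0xa; word=0x2b27
word = 0x2b27 → little-endian bytes:
  [0]=0x27  [1]=0x2b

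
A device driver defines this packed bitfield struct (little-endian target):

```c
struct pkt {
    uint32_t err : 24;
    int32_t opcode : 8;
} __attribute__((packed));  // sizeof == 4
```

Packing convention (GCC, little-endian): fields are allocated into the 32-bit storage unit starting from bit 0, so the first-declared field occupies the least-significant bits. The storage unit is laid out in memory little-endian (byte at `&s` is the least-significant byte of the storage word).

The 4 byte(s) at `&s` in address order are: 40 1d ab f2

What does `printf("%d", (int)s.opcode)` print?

[0]=0x40 [1]=0x1d [2]=0xab [3]=0xf2 (little-endian) → word 0xf2ab1d40
err:24 @ bit 0 → (0xf2ab1d40>>0)&0xffffff = 0xab1d40
opcode:8 @ bit 24 → (0xf2ab1d40>>24)&0xff = 0xf2  ←
opcode signed 8b, MSB=1: 242 - 256 = -14

-14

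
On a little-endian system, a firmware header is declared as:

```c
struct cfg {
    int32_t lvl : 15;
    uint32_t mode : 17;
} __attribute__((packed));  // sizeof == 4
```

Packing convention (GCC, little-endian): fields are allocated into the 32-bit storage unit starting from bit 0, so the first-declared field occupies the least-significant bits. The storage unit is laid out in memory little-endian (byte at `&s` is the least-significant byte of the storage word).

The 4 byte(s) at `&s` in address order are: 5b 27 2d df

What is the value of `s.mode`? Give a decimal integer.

[0]=0x5b [1]=0x27 [2]=0x2d [3]=0xdf (little-endian) → word 0xdf2d275b
lvl [0+:15] = (word>>0) & 0x7fff = 10075
mode [15+:17] = (word>>15) & 0x1ffff = 114266  ←

114266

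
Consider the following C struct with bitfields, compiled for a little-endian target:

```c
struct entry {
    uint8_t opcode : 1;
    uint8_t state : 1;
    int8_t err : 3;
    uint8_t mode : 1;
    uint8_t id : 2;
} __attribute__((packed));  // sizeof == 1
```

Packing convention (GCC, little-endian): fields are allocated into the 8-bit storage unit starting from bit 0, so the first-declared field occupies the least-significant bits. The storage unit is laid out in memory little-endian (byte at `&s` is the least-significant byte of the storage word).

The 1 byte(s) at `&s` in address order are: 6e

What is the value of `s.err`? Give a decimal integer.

3

[0]=0x6e (little-endian) → word 0x6e
opcode [0+:1] = (word>>0) & 0x1 = 0
state [1+:1] = (word>>1) & 0x1 = 1
err [2+:3] = (word>>2) & 0x7 = 3  ←
mode [5+:1] = (word>>5) & 0x1 = 1
id [6+:2] = (word>>6) & 0x3 = 1
err signed 3b, MSB=0: value = 3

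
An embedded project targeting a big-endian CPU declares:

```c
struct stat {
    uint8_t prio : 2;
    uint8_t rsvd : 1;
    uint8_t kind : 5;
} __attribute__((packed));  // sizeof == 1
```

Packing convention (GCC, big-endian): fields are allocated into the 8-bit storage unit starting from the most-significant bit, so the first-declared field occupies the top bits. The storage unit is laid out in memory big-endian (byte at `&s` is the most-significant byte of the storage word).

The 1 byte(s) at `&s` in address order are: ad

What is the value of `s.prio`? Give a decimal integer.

2

[0]=0xad (big-endian) → word 0xad
prio [6+:2] = (word>>6) & 0x3 = 2  ←
rsvd [5+:1] = (word>>5) & 0x1 = 1
kind [0+:5] = (word>>0) & 0x1f = 13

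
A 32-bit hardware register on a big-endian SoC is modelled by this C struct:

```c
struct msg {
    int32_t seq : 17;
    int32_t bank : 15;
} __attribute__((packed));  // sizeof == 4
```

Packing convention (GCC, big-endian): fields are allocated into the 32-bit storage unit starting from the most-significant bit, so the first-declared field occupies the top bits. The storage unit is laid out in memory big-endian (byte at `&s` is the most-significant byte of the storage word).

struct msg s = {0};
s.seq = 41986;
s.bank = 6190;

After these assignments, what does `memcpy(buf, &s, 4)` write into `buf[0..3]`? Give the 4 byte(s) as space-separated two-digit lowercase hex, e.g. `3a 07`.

52 01 18 2e

seq (17b) val=41986 bits=0xa402 at bit 15: 0x52010000
bank (15b) val=6190 bits=0x182e at bit 0: 0x5201182e
word = 0x5201182e → big-endian bytes:
  [0]=0x52  [1]=0x01  [2]=0x18  [3]=0x2e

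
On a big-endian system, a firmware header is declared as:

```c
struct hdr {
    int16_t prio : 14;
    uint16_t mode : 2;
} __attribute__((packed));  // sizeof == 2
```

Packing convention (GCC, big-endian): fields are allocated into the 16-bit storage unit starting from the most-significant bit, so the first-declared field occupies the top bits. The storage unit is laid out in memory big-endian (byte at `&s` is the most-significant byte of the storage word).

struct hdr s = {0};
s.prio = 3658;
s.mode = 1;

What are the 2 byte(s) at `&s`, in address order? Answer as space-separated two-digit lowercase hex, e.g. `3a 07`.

39 29

[2+:14] prio=3658 & 0x3fff = 0xe4a; word=0x3928
[0+:2] mode=1 & 0x3 = 0x1; word=0x3929
word = 0x3929 → big-endian bytes:
  [0]=0x39  [1]=0x29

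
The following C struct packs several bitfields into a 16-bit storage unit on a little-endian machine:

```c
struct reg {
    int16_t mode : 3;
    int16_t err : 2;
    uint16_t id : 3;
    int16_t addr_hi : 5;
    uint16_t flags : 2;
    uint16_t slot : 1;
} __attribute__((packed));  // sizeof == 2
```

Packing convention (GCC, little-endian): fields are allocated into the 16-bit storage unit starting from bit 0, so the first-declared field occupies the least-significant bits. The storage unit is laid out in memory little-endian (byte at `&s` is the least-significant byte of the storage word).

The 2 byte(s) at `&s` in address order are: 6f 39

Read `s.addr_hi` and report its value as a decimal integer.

[0]=0x6f [1]=0x39 (little-endian) → word 0x396f
mode [0+:3] = (word>>0) & 0x7 = 7
err [3+:2] = (word>>3) & 0x3 = 1
id [5+:3] = (word>>5) & 0x7 = 3
addr_hi [8+:5] = (word>>8) & 0x1f = 25  ←
flags [13+:2] = (word>>13) & 0x3 = 1
slot [15+:1] = (word>>15) & 0x1 = 0
addr_hi signed 5b, MSB=1: 25 - 32 = -7

-7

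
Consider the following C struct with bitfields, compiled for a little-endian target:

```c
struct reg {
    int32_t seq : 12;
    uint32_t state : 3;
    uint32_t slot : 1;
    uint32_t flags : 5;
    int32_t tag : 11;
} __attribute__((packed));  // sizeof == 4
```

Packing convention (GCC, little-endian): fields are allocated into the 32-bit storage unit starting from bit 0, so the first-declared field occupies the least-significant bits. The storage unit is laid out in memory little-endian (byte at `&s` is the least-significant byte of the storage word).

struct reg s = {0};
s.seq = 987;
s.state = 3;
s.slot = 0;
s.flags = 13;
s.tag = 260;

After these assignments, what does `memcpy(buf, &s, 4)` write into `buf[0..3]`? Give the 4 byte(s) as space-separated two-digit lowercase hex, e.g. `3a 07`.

db 33 8d 20

[0+:12] seq=987 & 0xfff = 0x3db; word=0x000003db
[12+:3] state=3 & 0x7 = 0x3; word=0x000033db
[15+:1] slot=0 & 0x1 = 0x0; word=0x000033db
[16+:5] flags=13 & 0x1f = 0xd; word=0x000d33db
[21+:11] tag=260 & 0x7ff = 0x104; word=0x208d33db
word = 0x208d33db → little-endian bytes:
  [0]=0xdb  [1]=0x33  [2]=0x8d  [3]=0x20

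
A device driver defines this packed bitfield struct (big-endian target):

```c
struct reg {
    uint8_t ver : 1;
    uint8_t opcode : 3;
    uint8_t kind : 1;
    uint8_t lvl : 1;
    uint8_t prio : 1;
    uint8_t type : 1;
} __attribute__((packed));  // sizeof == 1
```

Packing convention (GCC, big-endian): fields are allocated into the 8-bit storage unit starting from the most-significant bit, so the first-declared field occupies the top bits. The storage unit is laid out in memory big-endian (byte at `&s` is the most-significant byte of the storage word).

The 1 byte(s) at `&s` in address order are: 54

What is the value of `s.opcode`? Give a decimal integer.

5

[0]=0x54 (big-endian) → word 0x54
ver:1 @ bit 7 → (0x54>>7)&0x1 = 0x0
opcode:3 @ bit 4 → (0x54>>4)&0x7 = 0x5  ←
kind:1 @ bit 3 → (0x54>>3)&0x1 = 0x0
lvl:1 @ bit 2 → (0x54>>2)&0x1 = 0x1
prio:1 @ bit 1 → (0x54>>1)&0x1 = 0x0
type:1 @ bit 0 → (0x54>>0)&0x1 = 0x0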